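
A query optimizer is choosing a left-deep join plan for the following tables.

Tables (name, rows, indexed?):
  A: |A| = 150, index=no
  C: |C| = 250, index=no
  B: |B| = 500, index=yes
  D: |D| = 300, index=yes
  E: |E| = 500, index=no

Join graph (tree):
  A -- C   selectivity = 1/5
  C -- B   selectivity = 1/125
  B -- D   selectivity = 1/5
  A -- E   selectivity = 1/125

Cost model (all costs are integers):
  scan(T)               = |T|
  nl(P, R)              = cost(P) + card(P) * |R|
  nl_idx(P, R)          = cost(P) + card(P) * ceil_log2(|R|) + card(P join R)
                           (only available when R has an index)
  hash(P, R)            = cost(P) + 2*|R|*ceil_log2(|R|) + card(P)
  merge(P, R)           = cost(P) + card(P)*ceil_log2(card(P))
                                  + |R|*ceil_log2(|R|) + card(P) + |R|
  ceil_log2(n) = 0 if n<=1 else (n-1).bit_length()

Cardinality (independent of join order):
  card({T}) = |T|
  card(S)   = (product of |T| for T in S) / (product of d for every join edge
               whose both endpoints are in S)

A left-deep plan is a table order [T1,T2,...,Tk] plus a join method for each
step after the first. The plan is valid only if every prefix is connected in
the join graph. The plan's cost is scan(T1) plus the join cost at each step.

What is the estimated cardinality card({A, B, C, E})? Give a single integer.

Tables in S: A(150), B(500), C(250), E(500)
Edges inside S: A-C(d=5), C-B(d=125), A-E(d=125)
numerator = 150 * 500 * 250 * 500 = 9375000000
denominator = 5 * 125 * 125 = 78125
card(S) = 9375000000 / 78125 = 120000

120000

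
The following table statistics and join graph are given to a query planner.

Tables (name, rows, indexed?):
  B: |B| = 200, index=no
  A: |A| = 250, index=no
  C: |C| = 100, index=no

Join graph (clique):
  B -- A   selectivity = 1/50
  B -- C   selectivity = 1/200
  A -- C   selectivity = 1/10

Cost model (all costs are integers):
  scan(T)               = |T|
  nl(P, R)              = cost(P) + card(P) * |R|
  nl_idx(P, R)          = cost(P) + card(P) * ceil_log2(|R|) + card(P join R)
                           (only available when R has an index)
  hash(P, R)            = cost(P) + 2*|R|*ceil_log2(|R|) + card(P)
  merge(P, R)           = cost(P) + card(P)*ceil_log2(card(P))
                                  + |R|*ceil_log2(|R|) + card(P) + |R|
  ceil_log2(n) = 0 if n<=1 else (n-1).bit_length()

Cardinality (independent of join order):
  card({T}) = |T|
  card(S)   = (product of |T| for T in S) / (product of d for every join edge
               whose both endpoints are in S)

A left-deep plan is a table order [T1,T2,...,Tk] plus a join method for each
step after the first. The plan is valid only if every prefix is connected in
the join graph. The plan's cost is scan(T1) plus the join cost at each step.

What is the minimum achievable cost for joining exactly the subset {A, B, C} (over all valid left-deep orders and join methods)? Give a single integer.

4850

Selinger DP over subsets of {A,B,C}:
  {B}: scan cost=200, card=200
  {A}: scan cost=250, card=250
  {C}: scan cost=100, card=100
  {AB}: card=1000; try (B,hash)→3700, (A,merge)→4250, (B,merge)→4300, (A,hash)→4400, (A,nl)→50200, (B,nl)→50250; best=3700 via (B,hash)
  {BC}: card=100; try (C,hash)→1800, (B,merge)→2700, (C,merge)→2800, (B,hash)→3400, (B,nl)→20100, (C,nl)→20200; best=1800 via (C,hash)
  {AC}: card=2500; try (C,hash)→1900, (A,merge)→3150, (C,merge)→3300, (A,hash)→4200, (A,nl)→25100, (C,nl)→25250; best=1900 via (C,hash)
  {ABC}: card=50; try (A,merge)→4850, (A,hash)→5900, (C,hash)→6100, (B,hash)→7600, (C,merge)→15500, (A,nl)→26800 …(+3); best=4850 via (A,merge)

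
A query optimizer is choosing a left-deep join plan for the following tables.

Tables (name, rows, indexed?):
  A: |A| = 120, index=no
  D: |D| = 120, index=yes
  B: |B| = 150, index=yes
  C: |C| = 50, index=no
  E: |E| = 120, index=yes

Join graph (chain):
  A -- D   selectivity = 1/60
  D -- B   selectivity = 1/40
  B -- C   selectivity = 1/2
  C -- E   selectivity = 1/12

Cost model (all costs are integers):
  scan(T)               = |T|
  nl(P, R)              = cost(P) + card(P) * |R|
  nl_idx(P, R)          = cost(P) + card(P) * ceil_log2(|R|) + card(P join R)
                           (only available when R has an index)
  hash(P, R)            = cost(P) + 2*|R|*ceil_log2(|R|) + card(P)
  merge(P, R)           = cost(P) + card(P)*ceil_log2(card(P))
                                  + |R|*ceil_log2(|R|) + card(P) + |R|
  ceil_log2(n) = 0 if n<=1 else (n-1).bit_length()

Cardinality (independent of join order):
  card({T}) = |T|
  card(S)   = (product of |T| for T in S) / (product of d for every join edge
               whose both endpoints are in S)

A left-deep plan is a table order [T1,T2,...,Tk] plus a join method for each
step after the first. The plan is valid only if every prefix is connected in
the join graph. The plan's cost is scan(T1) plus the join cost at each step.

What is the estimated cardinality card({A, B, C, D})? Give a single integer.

22500

Tables in S: A(120), B(150), C(50), D(120)
Edges inside S: A-D(d=60), D-B(d=40), B-C(d=2)
numerator = 120 * 150 * 50 * 120 = 108000000
denominator = 60 * 40 * 2 = 4800
card(S) = 108000000 / 4800 = 22500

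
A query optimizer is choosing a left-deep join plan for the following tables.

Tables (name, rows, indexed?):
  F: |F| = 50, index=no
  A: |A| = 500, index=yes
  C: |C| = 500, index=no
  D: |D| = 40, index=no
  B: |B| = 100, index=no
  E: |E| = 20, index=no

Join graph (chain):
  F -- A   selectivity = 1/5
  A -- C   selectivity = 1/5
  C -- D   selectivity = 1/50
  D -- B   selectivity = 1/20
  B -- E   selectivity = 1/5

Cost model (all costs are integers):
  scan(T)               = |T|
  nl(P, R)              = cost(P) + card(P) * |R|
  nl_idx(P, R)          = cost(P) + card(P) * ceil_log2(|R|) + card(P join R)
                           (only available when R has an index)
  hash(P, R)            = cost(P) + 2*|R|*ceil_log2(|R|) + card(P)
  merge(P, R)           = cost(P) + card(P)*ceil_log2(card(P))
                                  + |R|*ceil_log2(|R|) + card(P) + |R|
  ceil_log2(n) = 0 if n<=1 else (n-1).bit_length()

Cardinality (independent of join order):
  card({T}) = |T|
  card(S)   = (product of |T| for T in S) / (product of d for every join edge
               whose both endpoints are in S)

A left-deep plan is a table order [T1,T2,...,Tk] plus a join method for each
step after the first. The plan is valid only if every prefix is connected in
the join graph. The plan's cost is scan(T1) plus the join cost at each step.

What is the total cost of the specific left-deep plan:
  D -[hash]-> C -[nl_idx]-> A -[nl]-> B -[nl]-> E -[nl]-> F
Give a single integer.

48052680

step 1: scan D: cost=40, card=40
step 2: join C via hash
    card(P join C) = 40*500/(50) = 400
    cost = 40 + 2*500*9 + 40 = 9080
step 3: join A via nl_idx
    card(P join A) = 400*500/(5) = 40000
    cost = 9080 + 400*9 + 40000 = 52680
step 4: join B via nl
    card(P join B) = 40000*100/(20) = 200000
    cost = 52680 + 40000*100 = 4052680
step 5: join E via nl
    card(P join E) = 200000*20/(5) = 800000
    cost = 4052680 + 200000*20 = 8052680
step 6: join F via nl
    card(P join F) = 800000*50/(5) = 8000000
    cost = 8052680 + 800000*50 = 48052680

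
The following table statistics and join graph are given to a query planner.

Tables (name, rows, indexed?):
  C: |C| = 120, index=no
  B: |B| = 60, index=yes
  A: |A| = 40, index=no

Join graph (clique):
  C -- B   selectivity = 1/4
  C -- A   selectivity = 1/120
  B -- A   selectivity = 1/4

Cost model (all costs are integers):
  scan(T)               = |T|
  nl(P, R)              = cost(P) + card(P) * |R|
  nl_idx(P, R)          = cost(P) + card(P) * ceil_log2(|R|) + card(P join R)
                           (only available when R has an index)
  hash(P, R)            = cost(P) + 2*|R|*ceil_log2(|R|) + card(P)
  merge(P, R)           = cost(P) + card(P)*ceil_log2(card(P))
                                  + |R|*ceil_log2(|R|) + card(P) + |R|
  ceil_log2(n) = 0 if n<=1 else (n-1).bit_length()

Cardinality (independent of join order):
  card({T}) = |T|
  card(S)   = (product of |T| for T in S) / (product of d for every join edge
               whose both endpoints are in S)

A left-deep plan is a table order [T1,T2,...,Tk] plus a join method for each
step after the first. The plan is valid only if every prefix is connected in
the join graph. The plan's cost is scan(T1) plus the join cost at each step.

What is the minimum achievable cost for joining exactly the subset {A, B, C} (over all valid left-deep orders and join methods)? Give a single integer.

Selinger DP over subsets of {A,B,C}:
  {C}: scan cost=120, card=120
  {B}: scan cost=60, card=60
  {A}: scan cost=40, card=40
  {BC}: card=1800; try (B,hash)→960, (C,merge)→1440, (B,merge)→1500, (C,hash)→1800, (B,nl_idx)→2640, (C,nl)→7260 …(+1); best=960 via (B,hash)
  {AC}: card=40; try (A,hash)→720, (C,merge)→1280, (A,merge)→1360, (C,hash)→1760, (C,nl)→4840, (A,nl)→4920; best=720 via (A,hash)
  {AB}: card=600; try (A,hash)→600, (B,merge)→740, (A,merge)→760, (B,hash)→800, (B,nl_idx)→880, (B,nl)→2440 …(+1); best=600 via (A,hash)
  {ABC}: card=150; try (B,nl_idx)→1110, (B,merge)→1420, (B,hash)→1480, (C,hash)→2880, (B,nl)→3120, (A,hash)→3240 …(+4); best=1110 via (B,nl_idx)

1110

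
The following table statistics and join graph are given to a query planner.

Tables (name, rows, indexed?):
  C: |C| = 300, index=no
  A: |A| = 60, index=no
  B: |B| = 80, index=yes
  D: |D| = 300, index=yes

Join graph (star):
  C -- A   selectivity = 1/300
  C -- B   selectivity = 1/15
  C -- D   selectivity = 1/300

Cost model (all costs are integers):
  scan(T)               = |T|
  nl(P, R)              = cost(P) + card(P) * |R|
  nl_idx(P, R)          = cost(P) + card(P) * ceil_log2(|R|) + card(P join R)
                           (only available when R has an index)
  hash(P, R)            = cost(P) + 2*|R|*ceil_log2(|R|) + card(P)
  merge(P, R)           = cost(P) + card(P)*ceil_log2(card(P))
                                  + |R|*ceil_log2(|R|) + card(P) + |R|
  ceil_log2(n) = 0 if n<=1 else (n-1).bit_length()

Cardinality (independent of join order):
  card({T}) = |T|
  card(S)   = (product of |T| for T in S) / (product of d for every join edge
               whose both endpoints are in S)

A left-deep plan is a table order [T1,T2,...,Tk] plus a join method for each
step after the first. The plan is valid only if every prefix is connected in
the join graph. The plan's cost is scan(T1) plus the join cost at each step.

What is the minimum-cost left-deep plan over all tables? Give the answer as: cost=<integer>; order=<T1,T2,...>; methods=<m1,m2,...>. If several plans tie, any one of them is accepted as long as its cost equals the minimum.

cost=2660; order=C,A,D,B; methods=hash,nl_idx,nl_idx

Selinger DP (subsets sized 1..n):
  {C}: scan cost=300, card=300
  {A}: scan cost=60, card=60
  {B}: scan cost=80, card=80
  {D}: scan cost=300, card=300
  {AC}: card=60; try (A,hash)→1320, (C,merge)→3480, (A,merge)→3720, (C,hash)→5520, (C,nl)→18060, (A,nl)→18300; best=1320 via (A,hash)
  {BC}: card=1600; try (B,hash)→1720, (C,merge)→3720, (B,merge)→3940, (B,nl_idx)→4000, (C,hash)→5560, (C,nl)→24080 …(+1); best=1720 via (B,hash)
  {CD}: card=300; try (D,nl_idx)→3300, (D,hash)→6000, (C,hash)→6000, (D,merge)→6300, (C,merge)→6300, (D,nl)→90300 …(+1); best=3300 via (D,nl_idx)
  {ABC}: card=320; try (B,nl_idx)→2060, (B,merge)→2380, (B,hash)→2500, (A,hash)→4040, (B,nl)→6120, (A,merge)→21340 …(+1); best=2060 via (B,nl_idx)
  {ACD}: card=60; try (D,nl_idx)→1920, (A,hash)→4320, (D,merge)→4740, (A,merge)→6720, (D,hash)→6780, (D,nl)→19320 …(+1); best=1920 via (D,nl_idx)
  {BCD}: card=1600; try (B,hash)→4720, (B,merge)→6940, (B,nl_idx)→7000, (D,hash)→8720, (D,nl_idx)→17720, (D,merge)→23920 …(+2); best=4720 via (B,hash)
  {ABCD}: card=320; try (B,nl_idx)→2660, (B,merge)→2980, (B,hash)→3100, (D,nl_idx)→5260, (B,nl)→6720, (A,hash)→7040 …(+5); best=2660 via (B,nl_idx)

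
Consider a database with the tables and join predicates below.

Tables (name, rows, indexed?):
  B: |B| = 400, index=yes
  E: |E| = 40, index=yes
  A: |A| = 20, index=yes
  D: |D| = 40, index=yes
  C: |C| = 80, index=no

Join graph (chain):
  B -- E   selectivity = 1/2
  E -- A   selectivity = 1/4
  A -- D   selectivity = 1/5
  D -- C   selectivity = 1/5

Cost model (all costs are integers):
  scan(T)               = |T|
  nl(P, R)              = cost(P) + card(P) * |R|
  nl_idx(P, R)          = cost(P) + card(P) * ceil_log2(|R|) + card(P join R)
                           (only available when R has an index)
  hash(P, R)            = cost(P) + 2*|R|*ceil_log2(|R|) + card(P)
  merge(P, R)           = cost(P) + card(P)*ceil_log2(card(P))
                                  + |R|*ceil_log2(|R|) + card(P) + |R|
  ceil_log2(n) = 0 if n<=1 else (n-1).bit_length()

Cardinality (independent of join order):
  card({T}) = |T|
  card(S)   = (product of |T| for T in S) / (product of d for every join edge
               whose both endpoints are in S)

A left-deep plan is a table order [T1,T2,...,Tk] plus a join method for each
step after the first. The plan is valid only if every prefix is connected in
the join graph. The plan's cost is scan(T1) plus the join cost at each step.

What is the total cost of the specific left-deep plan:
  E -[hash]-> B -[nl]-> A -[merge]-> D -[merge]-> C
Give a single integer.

7248200

step 1: scan E: cost=40, card=40
step 2: join B via hash
    card(P join B) = 40*400/(2) = 8000
    cost = 40 + 2*400*9 + 40 = 7280
step 3: join A via nl
    card(P join A) = 8000*20/(4) = 40000
    cost = 7280 + 8000*20 = 167280
step 4: join D via merge
    card(P join D) = 40000*40/(5) = 320000
    cost = 167280 + 40000*16 + 40*6 + 40000 + 40 = 847560
step 5: join C via merge
    card(P join C) = 320000*80/(5) = 5120000
    cost = 847560 + 320000*19 + 80*7 + 320000 + 80 = 7248200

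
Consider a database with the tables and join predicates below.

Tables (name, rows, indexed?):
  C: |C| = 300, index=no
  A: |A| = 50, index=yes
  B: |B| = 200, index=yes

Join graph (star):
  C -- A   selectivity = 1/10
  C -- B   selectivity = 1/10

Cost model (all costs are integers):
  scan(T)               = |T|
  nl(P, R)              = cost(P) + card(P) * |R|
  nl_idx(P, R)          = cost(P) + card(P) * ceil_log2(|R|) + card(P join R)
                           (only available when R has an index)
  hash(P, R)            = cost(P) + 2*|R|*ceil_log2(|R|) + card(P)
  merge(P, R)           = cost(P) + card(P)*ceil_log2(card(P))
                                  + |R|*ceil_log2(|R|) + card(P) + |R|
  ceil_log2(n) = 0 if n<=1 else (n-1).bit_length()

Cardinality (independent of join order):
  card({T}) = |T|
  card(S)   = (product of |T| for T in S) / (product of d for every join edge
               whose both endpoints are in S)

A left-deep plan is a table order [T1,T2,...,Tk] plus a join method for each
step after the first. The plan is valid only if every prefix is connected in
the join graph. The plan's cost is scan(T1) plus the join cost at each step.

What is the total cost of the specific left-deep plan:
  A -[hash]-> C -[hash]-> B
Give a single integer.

step 1: scan A: cost=50, card=50
step 2: join C via hash
    card(P join C) = 50*300/(10) = 1500
    cost = 50 + 2*300*9 + 50 = 5500
step 3: join B via hash
    card(P join B) = 1500*200/(10) = 30000
    cost = 5500 + 2*200*8 + 1500 = 10200

10200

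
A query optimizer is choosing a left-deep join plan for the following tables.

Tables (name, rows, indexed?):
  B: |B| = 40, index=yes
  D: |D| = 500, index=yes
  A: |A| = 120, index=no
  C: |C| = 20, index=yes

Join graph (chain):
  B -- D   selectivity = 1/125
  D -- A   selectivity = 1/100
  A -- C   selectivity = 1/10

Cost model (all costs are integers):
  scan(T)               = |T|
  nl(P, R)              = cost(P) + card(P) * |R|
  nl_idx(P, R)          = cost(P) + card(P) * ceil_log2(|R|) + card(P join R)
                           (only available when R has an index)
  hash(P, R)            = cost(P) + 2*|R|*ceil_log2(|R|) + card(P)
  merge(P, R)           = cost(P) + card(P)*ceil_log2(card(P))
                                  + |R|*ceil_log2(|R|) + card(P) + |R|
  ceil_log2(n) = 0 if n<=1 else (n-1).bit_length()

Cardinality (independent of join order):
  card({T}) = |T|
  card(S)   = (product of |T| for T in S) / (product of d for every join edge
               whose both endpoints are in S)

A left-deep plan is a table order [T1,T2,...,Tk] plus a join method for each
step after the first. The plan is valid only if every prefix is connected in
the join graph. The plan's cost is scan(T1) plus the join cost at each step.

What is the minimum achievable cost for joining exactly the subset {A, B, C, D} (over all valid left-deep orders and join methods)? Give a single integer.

2792

Selinger DP over subsets of {A,B,C,D}:
  {B}: scan cost=40, card=40
  {D}: scan cost=500, card=500
  {A}: scan cost=120, card=120
  {C}: scan cost=20, card=20
  {BD}: card=160; try (D,nl_idx)→560, (B,hash)→1480, (B,nl_idx)→3660, (D,merge)→5320, (B,merge)→5780, (D,hash)→9080 …(+2); best=560 via (D,nl_idx)
  {AD}: card=600; try (D,nl_idx)→1800, (A,hash)→2680, (D,merge)→6080, (A,merge)→6460, (D,hash)→9240, (D,nl)→60120 …(+1); best=1800 via (D,nl_idx)
  {AC}: card=240; try (C,hash)→440, (C,nl_idx)→960, (A,merge)→1100, (C,merge)→1200, (A,hash)→1720, (A,nl)→2420 …(+1); best=440 via (C,hash)
  {ABD}: card=192; try (A,hash)→2400, (B,hash)→2880, (A,merge)→2960, (B,nl_idx)→5592, (B,merge)→8680, (A,nl)→19760 …(+1); best=2400 via (A,hash)
  {ACD}: card=1200; try (C,hash)→2600, (D,nl_idx)→3800, (C,nl_idx)→6000, (D,merge)→7600, (C,merge)→8520, (D,hash)→9680 …(+2); best=2600 via (C,hash)
  {ABCD}: card=384; try (C,hash)→2792, (C,nl_idx)→3744, (C,merge)→4248, (B,hash)→4280, (C,nl)→6240, (B,nl_idx)→10184 …(+2); best=2792 via (C,hash)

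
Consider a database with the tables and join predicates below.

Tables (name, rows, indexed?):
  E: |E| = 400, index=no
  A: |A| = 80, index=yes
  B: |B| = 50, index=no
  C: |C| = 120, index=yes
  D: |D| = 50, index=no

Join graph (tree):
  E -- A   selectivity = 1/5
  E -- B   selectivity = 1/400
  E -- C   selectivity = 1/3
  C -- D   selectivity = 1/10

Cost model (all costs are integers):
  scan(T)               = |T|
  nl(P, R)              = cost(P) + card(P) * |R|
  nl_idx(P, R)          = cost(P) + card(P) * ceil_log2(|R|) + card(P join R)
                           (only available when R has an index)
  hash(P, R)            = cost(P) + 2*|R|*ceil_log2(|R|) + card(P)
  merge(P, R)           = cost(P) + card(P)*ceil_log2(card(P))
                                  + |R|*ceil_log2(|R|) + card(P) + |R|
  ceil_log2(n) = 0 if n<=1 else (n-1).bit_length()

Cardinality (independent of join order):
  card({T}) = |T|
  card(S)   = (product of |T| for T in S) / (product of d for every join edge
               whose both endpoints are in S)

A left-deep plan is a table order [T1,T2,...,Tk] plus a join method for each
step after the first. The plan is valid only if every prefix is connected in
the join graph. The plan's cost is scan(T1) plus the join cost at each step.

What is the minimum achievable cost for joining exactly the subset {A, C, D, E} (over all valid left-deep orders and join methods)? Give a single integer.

Selinger DP over subsets of {A,C,D,E}:
  {E}: scan cost=400, card=400
  {A}: scan cost=80, card=80
  {C}: scan cost=120, card=120
  {D}: scan cost=50, card=50
  {AE}: card=6400; try (A,hash)→1920, (E,merge)→4720, (A,merge)→5040, (E,hash)→7360, (A,nl_idx)→9600, (E,nl)→32080 …(+1); best=1920 via (A,hash)
  {CE}: card=16000; try (C,hash)→2480, (E,merge)→5080, (C,merge)→5360, (E,hash)→7440, (C,nl_idx)→19200, (E,nl)→48120 …(+1); best=2480 via (C,hash)
  {CD}: card=600; try (D,hash)→840, (C,nl_idx)→1000, (C,merge)→1360, (D,merge)→1430, (C,hash)→1780, (C,nl)→6050 …(+1); best=840 via (D,hash)
  {ACE}: card=256000; try (C,hash)→10000, (A,hash)→19600, (C,merge)→92480, (A,merge)→243120, (C,nl_idx)→302720, (A,nl_idx)→370480 …(+2); best=10000 via (C,hash)
  {CDE}: card=80000; try (E,hash)→8640, (E,merge)→11440, (D,hash)→19080, (E,nl)→240840, (D,merge)→242830, (D,nl)→802480; best=8640 via (E,hash)
  {ACDE}: card=1280000; try (A,hash)→89760, (D,hash)→266600, (A,merge)→1449280, (A,nl_idx)→1848640, (D,merge)→4874350, (A,nl)→6408640 …(+1); best=89760 via (A,hash)

89760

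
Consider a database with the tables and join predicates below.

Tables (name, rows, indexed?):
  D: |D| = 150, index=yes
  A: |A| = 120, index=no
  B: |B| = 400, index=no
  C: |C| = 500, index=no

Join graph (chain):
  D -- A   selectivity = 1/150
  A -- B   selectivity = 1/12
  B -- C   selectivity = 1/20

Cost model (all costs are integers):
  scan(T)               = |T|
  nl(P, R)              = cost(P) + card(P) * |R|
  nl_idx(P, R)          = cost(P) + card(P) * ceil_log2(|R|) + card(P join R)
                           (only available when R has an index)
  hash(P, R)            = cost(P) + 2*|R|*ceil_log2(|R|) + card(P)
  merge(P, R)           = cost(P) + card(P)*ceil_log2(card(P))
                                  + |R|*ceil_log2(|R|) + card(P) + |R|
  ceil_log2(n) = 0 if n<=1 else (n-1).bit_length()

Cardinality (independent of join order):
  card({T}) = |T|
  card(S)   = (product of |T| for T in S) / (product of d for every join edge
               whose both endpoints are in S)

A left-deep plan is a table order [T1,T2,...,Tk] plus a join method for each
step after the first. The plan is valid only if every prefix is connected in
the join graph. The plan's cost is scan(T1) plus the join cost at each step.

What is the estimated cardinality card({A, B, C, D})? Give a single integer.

100000

Tables in S: A(120), B(400), C(500), D(150)
Edges inside S: D-A(d=150), A-B(d=12), B-C(d=20)
numerator = 120 * 400 * 500 * 150 = 3600000000
denominator = 150 * 12 * 20 = 36000
card(S) = 3600000000 / 36000 = 100000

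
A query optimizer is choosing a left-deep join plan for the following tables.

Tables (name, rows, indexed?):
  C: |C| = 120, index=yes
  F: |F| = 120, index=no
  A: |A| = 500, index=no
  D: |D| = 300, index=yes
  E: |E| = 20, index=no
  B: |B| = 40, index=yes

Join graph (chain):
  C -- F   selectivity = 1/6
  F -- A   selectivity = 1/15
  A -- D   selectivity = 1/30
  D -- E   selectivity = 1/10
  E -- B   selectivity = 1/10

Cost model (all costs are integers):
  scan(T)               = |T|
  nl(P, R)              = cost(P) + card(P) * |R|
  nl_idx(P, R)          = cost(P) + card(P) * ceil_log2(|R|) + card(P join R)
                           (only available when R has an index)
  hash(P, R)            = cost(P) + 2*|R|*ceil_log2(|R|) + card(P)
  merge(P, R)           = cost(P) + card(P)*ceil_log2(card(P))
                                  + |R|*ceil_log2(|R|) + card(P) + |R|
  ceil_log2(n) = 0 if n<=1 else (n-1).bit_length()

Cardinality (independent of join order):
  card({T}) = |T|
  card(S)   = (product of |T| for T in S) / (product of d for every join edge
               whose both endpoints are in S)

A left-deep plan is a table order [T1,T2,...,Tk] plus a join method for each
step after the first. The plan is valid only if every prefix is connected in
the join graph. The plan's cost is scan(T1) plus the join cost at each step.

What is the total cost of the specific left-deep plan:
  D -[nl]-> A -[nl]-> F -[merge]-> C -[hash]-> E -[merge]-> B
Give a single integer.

37431740

step 1: scan D: cost=300, card=300
step 2: join A via nl
    card(P join A) = 300*500/(30) = 5000
    cost = 300 + 300*500 = 150300
step 3: join F via nl
    card(P join F) = 5000*120/(15) = 40000
    cost = 150300 + 5000*120 = 750300
step 4: join C via merge
    card(P join C) = 40000*120/(6) = 800000
    cost = 750300 + 40000*16 + 120*7 + 40000 + 120 = 1431260
step 5: join E via hash
    card(P join E) = 800000*20/(10) = 1600000
    cost = 1431260 + 2*20*5 + 800000 = 2231460
step 6: join B via merge
    card(P join B) = 1600000*40/(10) = 6400000
    cost = 2231460 + 1600000*21 + 40*6 + 1600000 + 40 = 37431740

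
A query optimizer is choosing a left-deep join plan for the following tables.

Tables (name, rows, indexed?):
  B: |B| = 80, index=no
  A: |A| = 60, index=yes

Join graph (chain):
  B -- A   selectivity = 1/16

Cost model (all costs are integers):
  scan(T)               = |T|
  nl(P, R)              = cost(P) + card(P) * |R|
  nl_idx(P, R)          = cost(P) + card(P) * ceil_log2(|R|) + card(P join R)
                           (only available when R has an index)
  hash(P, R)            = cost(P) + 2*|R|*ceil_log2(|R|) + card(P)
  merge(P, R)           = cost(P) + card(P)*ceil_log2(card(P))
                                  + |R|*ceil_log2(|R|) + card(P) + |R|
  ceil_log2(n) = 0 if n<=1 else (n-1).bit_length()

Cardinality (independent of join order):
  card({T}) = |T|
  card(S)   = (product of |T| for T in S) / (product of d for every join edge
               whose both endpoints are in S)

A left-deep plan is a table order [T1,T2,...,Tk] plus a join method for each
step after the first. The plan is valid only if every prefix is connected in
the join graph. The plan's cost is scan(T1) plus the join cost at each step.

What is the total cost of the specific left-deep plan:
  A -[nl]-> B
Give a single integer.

step 1: scan A: cost=60, card=60
step 2: join B via nl
    card(P join B) = 60*80/(16) = 300
    cost = 60 + 60*80 = 4860

4860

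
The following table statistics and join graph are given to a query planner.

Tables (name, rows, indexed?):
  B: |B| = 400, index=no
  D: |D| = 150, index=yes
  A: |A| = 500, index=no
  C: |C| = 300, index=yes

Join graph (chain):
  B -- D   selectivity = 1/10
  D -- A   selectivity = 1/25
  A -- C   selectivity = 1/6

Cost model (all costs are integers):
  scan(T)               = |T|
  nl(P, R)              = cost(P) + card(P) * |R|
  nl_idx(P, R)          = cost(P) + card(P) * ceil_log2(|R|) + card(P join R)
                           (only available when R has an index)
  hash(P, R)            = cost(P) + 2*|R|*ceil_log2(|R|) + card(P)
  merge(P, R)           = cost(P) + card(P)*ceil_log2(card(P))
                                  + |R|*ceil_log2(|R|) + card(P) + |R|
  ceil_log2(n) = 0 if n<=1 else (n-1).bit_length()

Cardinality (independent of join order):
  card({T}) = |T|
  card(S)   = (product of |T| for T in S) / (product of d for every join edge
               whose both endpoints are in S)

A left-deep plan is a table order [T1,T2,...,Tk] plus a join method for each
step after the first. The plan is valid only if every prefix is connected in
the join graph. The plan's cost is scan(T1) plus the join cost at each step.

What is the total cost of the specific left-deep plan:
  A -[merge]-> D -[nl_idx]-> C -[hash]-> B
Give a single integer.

step 1: scan A: cost=500, card=500
step 2: join D via merge
    card(P join D) = 500*150/(25) = 3000
    cost = 500 + 500*9 + 150*8 + 500 + 150 = 6850
step 3: join C via nl_idx
    card(P join C) = 3000*300/(6) = 150000
    cost = 6850 + 3000*9 + 150000 = 183850
step 4: join B via hash
    card(P join B) = 150000*400/(10) = 6000000
    cost = 183850 + 2*400*9 + 150000 = 341050

341050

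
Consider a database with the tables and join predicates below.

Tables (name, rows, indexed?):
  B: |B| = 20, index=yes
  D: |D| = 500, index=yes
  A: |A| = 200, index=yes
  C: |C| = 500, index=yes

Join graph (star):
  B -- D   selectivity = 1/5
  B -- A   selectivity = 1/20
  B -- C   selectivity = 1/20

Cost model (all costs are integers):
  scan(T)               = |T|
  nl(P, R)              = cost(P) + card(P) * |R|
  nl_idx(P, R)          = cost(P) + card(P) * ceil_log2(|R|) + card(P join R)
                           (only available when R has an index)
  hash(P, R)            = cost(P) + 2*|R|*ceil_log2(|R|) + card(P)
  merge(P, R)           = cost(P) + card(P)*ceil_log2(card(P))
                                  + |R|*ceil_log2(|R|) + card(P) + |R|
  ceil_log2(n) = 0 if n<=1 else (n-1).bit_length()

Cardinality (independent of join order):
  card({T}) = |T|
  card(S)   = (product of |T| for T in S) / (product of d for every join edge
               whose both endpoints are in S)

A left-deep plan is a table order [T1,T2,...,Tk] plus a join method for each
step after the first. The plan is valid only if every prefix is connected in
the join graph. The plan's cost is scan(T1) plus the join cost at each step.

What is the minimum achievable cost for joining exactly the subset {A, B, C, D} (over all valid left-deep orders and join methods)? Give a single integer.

18400

Selinger DP over subsets of {A,B,C,D}:
  {B}: scan cost=20, card=20
  {D}: scan cost=500, card=500
  {A}: scan cost=200, card=200
  {C}: scan cost=500, card=500
  {BD}: card=2000; try (B,hash)→1200, (D,nl_idx)→2200, (B,nl_idx)→5000, (D,merge)→5140, (B,merge)→5620, (D,hash)→9040 …(+2); best=1200 via (B,hash)
  {AB}: card=200; try (A,nl_idx)→380, (B,hash)→600, (B,nl_idx)→1400, (A,merge)→1940, (B,merge)→2120, (A,hash)→3240 …(+2); best=380 via (A,nl_idx)
  {BC}: card=500; try (C,nl_idx)→700, (B,hash)→1200, (B,nl_idx)→3500, (C,merge)→5140, (B,merge)→5620, (C,hash)→9040 …(+2); best=700 via (C,nl_idx)
  {ABD}: card=20000; try (A,hash)→6400, (D,merge)→7180, (D,hash)→9580, (D,nl_idx)→22180, (A,merge)→27000, (A,nl_idx)→37200 …(+2); best=6400 via (A,hash)
  {BCD}: card=50000; try (D,hash)→10200, (D,merge)→10700, (C,hash)→12200, (C,merge)→30200, (D,nl_idx)→55200, (C,nl_idx)→69200 …(+2); best=10200 via (D,hash)
  {ABC}: card=5000; try (A,hash)→4400, (C,merge)→7180, (C,nl_idx)→7180, (A,merge)→7500, (C,hash)→9580, (A,nl_idx)→9700 …(+2); best=4400 via (A,hash)
  {ABCD}: card=500000; try (D,hash)→18400, (C,hash)→35400, (A,hash)→63400, (D,merge)→79400, (C,merge)→331400, (D,nl_idx)→549400 …(+6); best=18400 via (D,hash)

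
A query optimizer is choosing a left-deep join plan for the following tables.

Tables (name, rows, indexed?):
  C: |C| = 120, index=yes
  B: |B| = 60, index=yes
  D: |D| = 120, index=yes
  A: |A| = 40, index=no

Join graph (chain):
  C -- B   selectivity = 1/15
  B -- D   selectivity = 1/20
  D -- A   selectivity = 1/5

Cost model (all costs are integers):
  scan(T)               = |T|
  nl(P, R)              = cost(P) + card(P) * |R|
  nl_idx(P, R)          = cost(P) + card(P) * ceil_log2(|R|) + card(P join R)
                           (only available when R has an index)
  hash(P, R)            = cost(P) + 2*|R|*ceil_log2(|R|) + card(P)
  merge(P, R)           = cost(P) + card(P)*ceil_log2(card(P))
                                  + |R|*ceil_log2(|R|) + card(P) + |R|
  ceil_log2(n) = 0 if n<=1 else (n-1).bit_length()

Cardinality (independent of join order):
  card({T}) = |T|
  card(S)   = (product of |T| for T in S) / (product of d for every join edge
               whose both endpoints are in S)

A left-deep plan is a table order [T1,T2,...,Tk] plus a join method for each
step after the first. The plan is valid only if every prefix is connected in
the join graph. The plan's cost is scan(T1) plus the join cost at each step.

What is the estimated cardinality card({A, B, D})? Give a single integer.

2880

Tables in S: A(40), B(60), D(120)
Edges inside S: B-D(d=20), D-A(d=5)
numerator = 40 * 60 * 120 = 288000
denominator = 20 * 5 = 100
card(S) = 288000 / 100 = 2880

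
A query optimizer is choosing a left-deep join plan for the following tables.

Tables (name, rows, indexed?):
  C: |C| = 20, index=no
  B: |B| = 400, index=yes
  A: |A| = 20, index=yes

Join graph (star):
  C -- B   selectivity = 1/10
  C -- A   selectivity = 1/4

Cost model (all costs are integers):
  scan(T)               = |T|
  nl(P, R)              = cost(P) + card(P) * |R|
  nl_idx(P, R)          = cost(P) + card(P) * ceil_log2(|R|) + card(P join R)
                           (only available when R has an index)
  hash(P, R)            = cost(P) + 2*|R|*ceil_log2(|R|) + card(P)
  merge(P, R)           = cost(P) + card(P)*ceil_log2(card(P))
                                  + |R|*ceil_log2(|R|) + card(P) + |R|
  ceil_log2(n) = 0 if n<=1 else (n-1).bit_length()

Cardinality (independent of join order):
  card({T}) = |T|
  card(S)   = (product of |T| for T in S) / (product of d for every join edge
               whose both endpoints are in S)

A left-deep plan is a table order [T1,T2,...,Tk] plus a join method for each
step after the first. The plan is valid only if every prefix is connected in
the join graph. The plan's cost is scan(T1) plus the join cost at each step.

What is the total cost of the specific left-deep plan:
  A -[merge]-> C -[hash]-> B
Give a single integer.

step 1: scan A: cost=20, card=20
step 2: join C via merge
    card(P join C) = 20*20/(4) = 100
    cost = 20 + 20*5 + 20*5 + 20 + 20 = 260
step 3: join B via hash
    card(P join B) = 100*400/(10) = 4000
    cost = 260 + 2*400*9 + 100 = 7560

7560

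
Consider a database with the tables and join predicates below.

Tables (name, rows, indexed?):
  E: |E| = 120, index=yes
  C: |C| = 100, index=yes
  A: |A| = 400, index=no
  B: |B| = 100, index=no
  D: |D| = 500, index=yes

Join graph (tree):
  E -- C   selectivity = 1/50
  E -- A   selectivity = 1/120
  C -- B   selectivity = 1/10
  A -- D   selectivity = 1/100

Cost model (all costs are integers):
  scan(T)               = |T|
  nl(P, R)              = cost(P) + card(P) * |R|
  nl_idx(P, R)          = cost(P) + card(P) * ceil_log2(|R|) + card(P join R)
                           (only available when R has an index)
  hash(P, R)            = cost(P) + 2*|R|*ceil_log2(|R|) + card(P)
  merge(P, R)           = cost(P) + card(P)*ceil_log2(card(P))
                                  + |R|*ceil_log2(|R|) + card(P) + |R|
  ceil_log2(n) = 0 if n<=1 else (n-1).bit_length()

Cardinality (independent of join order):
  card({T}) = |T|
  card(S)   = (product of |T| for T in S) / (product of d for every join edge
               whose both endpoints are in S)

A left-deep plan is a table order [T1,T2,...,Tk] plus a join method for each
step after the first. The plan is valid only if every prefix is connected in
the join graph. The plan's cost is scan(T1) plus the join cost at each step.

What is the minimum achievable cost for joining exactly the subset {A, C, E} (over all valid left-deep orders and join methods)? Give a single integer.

Selinger DP over subsets of {A,C,E}:
  {E}: scan cost=120, card=120
  {C}: scan cost=100, card=100
  {A}: scan cost=400, card=400
  {CE}: card=240; try (E,nl_idx)→1040, (C,nl_idx)→1200, (C,hash)→1640, (E,merge)→1860, (E,hash)→1880, (C,merge)→1880 …(+2); best=1040 via (E,nl_idx)
  {AE}: card=400; try (E,hash)→2480, (E,nl_idx)→3600, (A,merge)→5080, (E,merge)→5360, (A,hash)→7440, (A,nl)→48120 …(+1); best=2480 via (E,hash)
  {ACE}: card=800; try (C,hash)→4280, (C,nl_idx)→6080, (A,merge)→7200, (C,merge)→7280, (A,hash)→8480, (C,nl)→42480 …(+1); best=4280 via (C,hash)

4280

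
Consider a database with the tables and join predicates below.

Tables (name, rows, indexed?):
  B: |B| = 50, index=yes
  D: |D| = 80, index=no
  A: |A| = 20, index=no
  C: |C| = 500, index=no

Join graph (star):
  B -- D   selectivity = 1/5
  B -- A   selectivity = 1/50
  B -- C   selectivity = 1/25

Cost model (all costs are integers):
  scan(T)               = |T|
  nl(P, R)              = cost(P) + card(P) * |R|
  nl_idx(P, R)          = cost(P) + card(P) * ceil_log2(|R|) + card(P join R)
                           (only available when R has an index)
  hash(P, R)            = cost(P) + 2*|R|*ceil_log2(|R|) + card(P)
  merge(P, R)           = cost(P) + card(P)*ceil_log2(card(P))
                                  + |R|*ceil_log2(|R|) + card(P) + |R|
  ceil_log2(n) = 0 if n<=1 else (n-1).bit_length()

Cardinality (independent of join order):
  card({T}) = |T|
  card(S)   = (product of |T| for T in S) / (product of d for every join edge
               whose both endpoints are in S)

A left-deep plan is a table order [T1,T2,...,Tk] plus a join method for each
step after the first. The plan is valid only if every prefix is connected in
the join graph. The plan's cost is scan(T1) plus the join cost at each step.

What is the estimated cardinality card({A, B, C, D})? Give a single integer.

6400

Tables in S: A(20), B(50), C(500), D(80)
Edges inside S: B-D(d=5), B-A(d=50), B-C(d=25)
numerator = 20 * 50 * 500 * 80 = 40000000
denominator = 5 * 50 * 25 = 6250
card(S) = 40000000 / 6250 = 6400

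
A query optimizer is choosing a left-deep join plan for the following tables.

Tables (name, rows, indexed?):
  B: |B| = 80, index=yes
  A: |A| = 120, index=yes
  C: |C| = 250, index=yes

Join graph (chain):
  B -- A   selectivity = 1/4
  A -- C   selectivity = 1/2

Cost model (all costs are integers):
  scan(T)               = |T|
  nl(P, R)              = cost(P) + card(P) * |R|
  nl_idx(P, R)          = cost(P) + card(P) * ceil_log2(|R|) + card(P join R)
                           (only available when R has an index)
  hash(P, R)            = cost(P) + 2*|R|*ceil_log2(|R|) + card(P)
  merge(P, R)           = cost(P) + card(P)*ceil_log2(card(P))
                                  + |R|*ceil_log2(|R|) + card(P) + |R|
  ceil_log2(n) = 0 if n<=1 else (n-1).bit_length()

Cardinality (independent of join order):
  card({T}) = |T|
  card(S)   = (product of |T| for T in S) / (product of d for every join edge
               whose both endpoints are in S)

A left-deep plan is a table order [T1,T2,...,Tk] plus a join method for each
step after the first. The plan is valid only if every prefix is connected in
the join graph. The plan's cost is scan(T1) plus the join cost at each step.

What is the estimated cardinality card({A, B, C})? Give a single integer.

300000

Tables in S: A(120), B(80), C(250)
Edges inside S: B-A(d=4), A-C(d=2)
numerator = 120 * 80 * 250 = 2400000
denominator = 4 * 2 = 8
card(S) = 2400000 / 8 = 300000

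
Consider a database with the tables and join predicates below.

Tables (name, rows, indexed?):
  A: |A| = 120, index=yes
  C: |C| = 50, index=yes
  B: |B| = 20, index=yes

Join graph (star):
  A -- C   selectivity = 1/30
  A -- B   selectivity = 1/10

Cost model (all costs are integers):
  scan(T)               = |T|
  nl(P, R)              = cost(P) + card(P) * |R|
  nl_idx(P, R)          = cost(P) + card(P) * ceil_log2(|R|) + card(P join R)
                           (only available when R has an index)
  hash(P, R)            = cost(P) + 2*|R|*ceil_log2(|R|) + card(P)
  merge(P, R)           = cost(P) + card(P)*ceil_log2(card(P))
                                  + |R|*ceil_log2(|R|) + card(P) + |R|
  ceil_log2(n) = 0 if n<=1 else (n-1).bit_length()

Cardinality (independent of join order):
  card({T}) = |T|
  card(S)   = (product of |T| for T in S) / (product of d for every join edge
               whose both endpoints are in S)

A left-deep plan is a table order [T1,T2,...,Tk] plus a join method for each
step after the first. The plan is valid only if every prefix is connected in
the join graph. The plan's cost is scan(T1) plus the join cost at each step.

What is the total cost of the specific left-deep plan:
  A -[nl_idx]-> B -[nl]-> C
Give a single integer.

12960

step 1: scan A: cost=120, card=120
step 2: join B via nl_idx
    card(P join B) = 120*20/(10) = 240
    cost = 120 + 120*5 + 240 = 960
step 3: join C via nl
    card(P join C) = 240*50/(30) = 400
    cost = 960 + 240*50 = 12960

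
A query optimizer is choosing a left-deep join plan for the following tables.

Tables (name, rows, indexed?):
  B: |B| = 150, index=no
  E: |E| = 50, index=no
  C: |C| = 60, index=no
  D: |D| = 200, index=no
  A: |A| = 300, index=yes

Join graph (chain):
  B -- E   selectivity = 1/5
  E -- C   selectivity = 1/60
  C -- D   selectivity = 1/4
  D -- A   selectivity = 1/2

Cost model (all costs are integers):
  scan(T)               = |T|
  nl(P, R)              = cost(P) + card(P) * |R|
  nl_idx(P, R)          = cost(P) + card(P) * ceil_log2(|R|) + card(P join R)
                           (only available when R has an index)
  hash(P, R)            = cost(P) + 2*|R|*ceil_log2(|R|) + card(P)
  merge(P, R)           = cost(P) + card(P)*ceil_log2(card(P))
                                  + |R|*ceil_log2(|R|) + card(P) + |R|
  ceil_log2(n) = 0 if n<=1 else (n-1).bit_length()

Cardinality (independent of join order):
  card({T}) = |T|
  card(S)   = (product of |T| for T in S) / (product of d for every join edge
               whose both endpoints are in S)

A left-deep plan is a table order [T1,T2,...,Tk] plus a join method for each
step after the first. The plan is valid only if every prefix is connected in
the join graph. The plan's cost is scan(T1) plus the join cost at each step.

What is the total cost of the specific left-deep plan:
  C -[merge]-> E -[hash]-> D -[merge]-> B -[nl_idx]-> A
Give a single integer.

step 1: scan C: cost=60, card=60
step 2: join E via merge
    card(P join E) = 60*50/(60) = 50
    cost = 60 + 60*6 + 50*6 + 60 + 50 = 830
step 3: join D via hash
    card(P join D) = 50*200/(4) = 2500
    cost = 830 + 2*200*8 + 50 = 4080
step 4: join B via merge
    card(P join B) = 2500*150/(5) = 75000
    cost = 4080 + 2500*12 + 150*8 + 2500 + 150 = 37930
step 5: join A via nl_idx
    card(P join A) = 75000*300/(2) = 11250000
    cost = 37930 + 75000*9 + 11250000 = 11962930

11962930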